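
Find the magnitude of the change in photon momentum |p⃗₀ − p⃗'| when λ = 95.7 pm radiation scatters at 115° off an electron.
1.1476e-23 kg·m/s

Photon momentum magnitude is p = h/λ.

Initial momentum:
p₀ = h/λ = 6.6261e-34/9.5700e-11 = 6.9238e-24 kg·m/s

After scattering:
λ' = λ + Δλ = 95.7 + 3.4517 = 99.1517 pm
p' = h/λ' = 6.6261e-34/9.9152e-11 = 6.6828e-24 kg·m/s

Momentum is a vector; the scattered photon's direction makes angle θ = 115° with the incident direction. The magnitude of the vector change Δp⃗ = p⃗₀ − p⃗' is found from the law of cosines:
|Δp⃗|² = p₀² + p'² − 2p₀p'cos θ
|Δp⃗|² = (6.9238e-24)² + (6.6828e-24)² − 2·6.9238e-24·6.6828e-24·cos(115°)
|Δp⃗| = 1.1476e-23 kg·m/s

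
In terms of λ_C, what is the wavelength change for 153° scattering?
1.8910 λ_C

The Compton shift formula is:
Δλ = λ_C(1 - cos θ)

Dividing both sides by λ_C:
Δλ/λ_C = 1 - cos θ

For θ = 153°:
Δλ/λ_C = 1 - cos(153°)
Δλ/λ_C = 1 - -0.8910
Δλ/λ_C = 1.8910

This means the shift is 1.8910 × λ_C = 4.5882 pm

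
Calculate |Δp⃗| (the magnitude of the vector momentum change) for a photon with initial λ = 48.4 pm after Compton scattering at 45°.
1.0404e-23 kg·m/s

Photon momentum magnitude is p = h/λ.

Initial momentum:
p₀ = h/λ = 6.6261e-34/4.8400e-11 = 1.3690e-23 kg·m/s

After scattering:
λ' = λ + Δλ = 48.4 + 0.7106 = 49.1106 pm
p' = h/λ' = 6.6261e-34/4.9111e-11 = 1.3492e-23 kg·m/s

Momentum is a vector; the scattered photon's direction makes angle θ = 45° with the incident direction. The magnitude of the vector change Δp⃗ = p⃗₀ − p⃗' is found from the law of cosines:
|Δp⃗|² = p₀² + p'² − 2p₀p'cos θ
|Δp⃗|² = (1.3690e-23)² + (1.3492e-23)² − 2·1.3690e-23·1.3492e-23·cos(45°)
|Δp⃗| = 1.0404e-23 kg·m/s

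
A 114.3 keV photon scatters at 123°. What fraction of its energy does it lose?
0.2568 (or 25.68%)

Calculate initial and final photon energies:

Initial: E₀ = 114.3 keV → λ₀ = 10.8473 pm
Compton shift: Δλ = 3.7478 pm
Final wavelength: λ' = 14.5950 pm
Final energy: E' = 84.9496 keV

Fractional energy loss:
(E₀ - E')/E₀ = (114.3000 - 84.9496)/114.3000
= 29.3504/114.3000
= 0.2568
= 25.68%

(Intermediate values are shown rounded; full precision is carried through to the final answer.)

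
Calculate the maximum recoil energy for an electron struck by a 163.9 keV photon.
64.0516 keV

Maximum energy transfer occurs at θ = 180° (backscattering).

Initial photon: E₀ = 163.9 keV → λ₀ = 7.5646 pm

Maximum Compton shift (at 180°):
Δλ_max = 2λ_C = 2 × 2.4263 = 4.8526 pm

Final wavelength:
λ' = 7.5646 + 4.8526 = 12.4172 pm

Minimum photon energy (maximum energy to electron):
E'_min = hc/λ' = 99.8484 keV

Maximum electron kinetic energy:
K_max = E₀ - E'_min = 163.9000 - 99.8484 = 64.0516 keV

(Intermediate values are shown rounded; full precision is carried through to the final answer.)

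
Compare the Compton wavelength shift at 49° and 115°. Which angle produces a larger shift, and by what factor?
115° produces the larger shift by a factor of 4.136

Calculate both shifts using Δλ = λ_C(1 - cos θ):

For θ₁ = 49°:
Δλ₁ = 2.4263 × (1 - cos(49°))
Δλ₁ = 2.4263 × 0.3439
Δλ₁ = 0.8345 pm

For θ₂ = 115°:
Δλ₂ = 2.4263 × (1 - cos(115°))
Δλ₂ = 2.4263 × 1.4226
Δλ₂ = 3.4517 pm

The 115° angle produces the larger shift.
Ratio: 3.4517/0.8345 = 4.136

(Intermediate values are shown rounded; full precision is carried through to the final answer.)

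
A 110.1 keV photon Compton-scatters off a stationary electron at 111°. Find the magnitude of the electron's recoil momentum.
8.6335e-23 kg·m/s

The electron is initially at rest, so by conservation of momentum:
p⃗_e = p⃗₀ − p⃗'  (incident photon momentum minus scattered photon momentum)

Photon momentum magnitudes (p = h/λ = E/c):
λ₀ = hc/E₀ = 11.2611 pm → p₀ = h/λ₀ = 5.8841e-23 kg·m/s
Δλ = λ_C(1 − cos 111°) = 3.2958 pm
λ' = 14.5569 pm → p' = h/λ' = 4.5518e-23 kg·m/s

The scattered photon makes angle θ = 111° with the incident direction, so by the law of cosines:
|p⃗_e|² = p₀² + p'² − 2p₀p'cos θ
|p⃗_e|² = (5.8841e-23)² + (4.5518e-23)² − 2·5.8841e-23·4.5518e-23·cos(111°)
|p⃗_e| = 8.6335e-23 kg·m/s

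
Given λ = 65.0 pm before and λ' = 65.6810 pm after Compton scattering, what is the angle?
44.00°

First find the wavelength shift:
Δλ = λ' - λ = 65.6810 - 65.0 = 0.6810 pm

Using Δλ = λ_C(1 - cos θ), with λ_C = h/(m_e·c) ≈ 2.42631024 pm:
cos θ = 1 - Δλ/λ_C
cos θ = 1 - 0.6810/2.42631024
cos θ = 0.719327

θ = arccos(0.719327)
θ = 44.00°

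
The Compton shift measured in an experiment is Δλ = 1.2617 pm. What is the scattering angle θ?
61.32°

From the Compton formula Δλ = λ_C(1 - cos θ), we can solve for θ:

cos θ = 1 - Δλ/λ_C

Given:
- Δλ = 1.2617 pm
- λ_C = h/(m_e·c) ≈ 2.42631024 pm

cos θ = 1 - 1.2617/2.42631024
cos θ = 1 - 0.520008
cos θ = 0.479992

θ = arccos(0.479992)
θ = 61.32°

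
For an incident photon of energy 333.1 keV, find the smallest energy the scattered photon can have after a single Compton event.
144.5922 keV (at θ = 180°)

The scattered photon has minimum energy when its wavelength is maximum, i.e., when the Compton shift Δλ = λ_C(1 − cos θ) is maximum. This occurs at θ = 180° (backscattering), giving Δλ_max = 2λ_C = 4.8526 pm.

Initial wavelength: λ₀ = hc/E₀ = 3.7221 pm
Maximum final wavelength: λ'_max = λ₀ + 2λ_C = 3.7221 + 4.8526 = 8.5748 pm
Minimum final energy: E'_min = hc/λ'_max = 144.5922 keV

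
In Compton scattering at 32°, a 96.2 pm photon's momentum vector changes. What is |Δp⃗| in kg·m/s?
3.7899e-24 kg·m/s

Photon momentum magnitude is p = h/λ.

Initial momentum:
p₀ = h/λ = 6.6261e-34/9.6200e-11 = 6.8878e-24 kg·m/s

After scattering:
λ' = λ + Δλ = 96.2 + 0.3687 = 96.5687 pm
p' = h/λ' = 6.6261e-34/9.6569e-11 = 6.8615e-24 kg·m/s

Momentum is a vector; the scattered photon's direction makes angle θ = 32° with the incident direction. The magnitude of the vector change Δp⃗ = p⃗₀ − p⃗' is found from the law of cosines:
|Δp⃗|² = p₀² + p'² − 2p₀p'cos θ
|Δp⃗|² = (6.8878e-24)² + (6.8615e-24)² − 2·6.8878e-24·6.8615e-24·cos(32°)
|Δp⃗| = 3.7899e-24 kg·m/s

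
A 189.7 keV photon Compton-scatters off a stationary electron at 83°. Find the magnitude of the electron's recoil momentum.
1.1931e-22 kg·m/s

The electron is initially at rest, so by conservation of momentum:
p⃗_e = p⃗₀ − p⃗'  (incident photon momentum minus scattered photon momentum)

Photon momentum magnitudes (p = h/λ = E/c):
λ₀ = hc/E₀ = 6.5358 pm → p₀ = h/λ₀ = 1.0138e-22 kg·m/s
Δλ = λ_C(1 − cos 83°) = 2.1306 pm
λ' = 8.6664 pm → p' = h/λ' = 7.6457e-23 kg·m/s

The scattered photon makes angle θ = 83° with the incident direction, so by the law of cosines:
|p⃗_e|² = p₀² + p'² − 2p₀p'cos θ
|p⃗_e|² = (1.0138e-22)² + (7.6457e-23)² − 2·1.0138e-22·7.6457e-23·cos(83°)
|p⃗_e| = 1.1931e-22 kg·m/s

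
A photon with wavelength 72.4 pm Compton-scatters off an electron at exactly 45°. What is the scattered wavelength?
73.1106 pm

Using the Compton formula: λ' = λ + λ_C(1 − cos θ)

For θ = 45°, cos θ = √2/2 (exact) ≈ 0.7071, so:
1 − cos 45° = 1 − (√2/2) ≈ 0.2929

Δλ = λ_C × 0.2929 = 2.4263 × 0.2929 = 0.7106 pm

λ' = 72.4 + 0.7106 = 73.1106 pm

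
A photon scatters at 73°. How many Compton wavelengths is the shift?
0.7076 λ_C

The Compton shift formula is:
Δλ = λ_C(1 - cos θ)

Dividing both sides by λ_C:
Δλ/λ_C = 1 - cos θ

For θ = 73°:
Δλ/λ_C = 1 - cos(73°)
Δλ/λ_C = 1 - 0.2924
Δλ/λ_C = 0.7076

This means the shift is 0.7076 × λ_C = 1.7169 pm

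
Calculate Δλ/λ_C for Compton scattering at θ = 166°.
1.9703 λ_C

The Compton shift formula is:
Δλ = λ_C(1 - cos θ)

Dividing both sides by λ_C:
Δλ/λ_C = 1 - cos θ

For θ = 166°:
Δλ/λ_C = 1 - cos(166°)
Δλ/λ_C = 1 - -0.9703
Δλ/λ_C = 1.9703

This means the shift is 1.9703 × λ_C = 4.7805 pm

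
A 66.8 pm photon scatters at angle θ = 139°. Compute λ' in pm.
71.0575 pm

Using the Compton scattering formula:
λ' = λ + Δλ = λ + λ_C(1 - cos θ)

Given:
- Initial wavelength λ = 66.8 pm
- Scattering angle θ = 139°
- Compton wavelength λ_C ≈ 2.4263 pm

Calculate the shift:
Δλ = 2.4263 × (1 - cos(139°))
Δλ = 2.4263 × 1.7547
Δλ = 4.2575 pm

Final wavelength:
λ' = 66.8 + 4.2575 = 71.0575 pm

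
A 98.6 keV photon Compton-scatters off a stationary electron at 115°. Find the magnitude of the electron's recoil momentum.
7.9547e-23 kg·m/s

The electron is initially at rest, so by conservation of momentum:
p⃗_e = p⃗₀ − p⃗'  (incident photon momentum minus scattered photon momentum)

Photon momentum magnitudes (p = h/λ = E/c):
λ₀ = hc/E₀ = 12.5745 pm → p₀ = h/λ₀ = 5.2695e-23 kg·m/s
Δλ = λ_C(1 − cos 115°) = 3.4517 pm
λ' = 16.0262 pm → p' = h/λ' = 4.1345e-23 kg·m/s

The scattered photon makes angle θ = 115° with the incident direction, so by the law of cosines:
|p⃗_e|² = p₀² + p'² − 2p₀p'cos θ
|p⃗_e|² = (5.2695e-23)² + (4.1345e-23)² − 2·5.2695e-23·4.1345e-23·cos(115°)
|p⃗_e| = 7.9547e-23 kg·m/s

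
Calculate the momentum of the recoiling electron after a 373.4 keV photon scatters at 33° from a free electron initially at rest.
1.0926e-22 kg·m/s

The electron is initially at rest, so by conservation of momentum:
p⃗_e = p⃗₀ − p⃗'  (incident photon momentum minus scattered photon momentum)

Photon momentum magnitudes (p = h/λ = E/c):
λ₀ = hc/E₀ = 3.3204 pm → p₀ = h/λ₀ = 1.9956e-22 kg·m/s
Δλ = λ_C(1 − cos 33°) = 0.3914 pm
λ' = 3.7118 pm → p' = h/λ' = 1.7851e-22 kg·m/s

The scattered photon makes angle θ = 33° with the incident direction, so by the law of cosines:
|p⃗_e|² = p₀² + p'² − 2p₀p'cos θ
|p⃗_e|² = (1.9956e-22)² + (1.7851e-22)² − 2·1.9956e-22·1.7851e-22·cos(33°)
|p⃗_e| = 1.0926e-22 kg·m/s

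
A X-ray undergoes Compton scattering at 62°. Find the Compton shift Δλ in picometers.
1.2872 pm

Using the Compton scattering formula:
Δλ = λ_C(1 - cos θ)

where λ_C = h/(m_e·c) ≈ 2.4263 pm is the Compton wavelength of an electron.

For θ = 62°:
cos(62°) = 0.4695
1 - cos(62°) = 0.5305

Δλ = 2.4263 × 0.5305
Δλ = 1.2872 pm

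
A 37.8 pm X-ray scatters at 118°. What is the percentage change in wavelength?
9.4323%

Calculate the Compton shift:
Δλ = λ_C(1 - cos(118°))
Δλ = 2.4263 × (1 - cos(118°))
Δλ = 2.4263 × 1.4695
Δλ = 3.5654 pm

Percentage change:
(Δλ/λ₀) × 100 = (3.5654/37.8) × 100
= 9.4323%

(Intermediate values are shown rounded; full precision is carried through to the final answer.)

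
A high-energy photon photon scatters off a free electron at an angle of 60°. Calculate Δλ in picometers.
1.2132 pm

Using the Compton scattering formula:
Δλ = λ_C(1 - cos θ)

where λ_C = h/(m_e·c) ≈ 2.4263 pm is the Compton wavelength of an electron.

For θ = 60°:
cos(60°) = 0.5000
1 - cos(60°) = 0.5000

Δλ = 2.4263 × 0.5000
Δλ = 1.2132 pm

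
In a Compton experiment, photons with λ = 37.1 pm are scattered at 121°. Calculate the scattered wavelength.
40.7760 pm

Using the Compton scattering formula:
λ' = λ + Δλ = λ + λ_C(1 - cos θ)

Given:
- Initial wavelength λ = 37.1 pm
- Scattering angle θ = 121°
- Compton wavelength λ_C ≈ 2.4263 pm

Calculate the shift:
Δλ = 2.4263 × (1 - cos(121°))
Δλ = 2.4263 × 1.5150
Δλ = 3.6760 pm

Final wavelength:
λ' = 37.1 + 3.6760 = 40.7760 pm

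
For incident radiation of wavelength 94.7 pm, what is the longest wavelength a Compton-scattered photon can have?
99.5526 pm (at θ = 180°)

The Compton shift is Δλ = λ_C(1 − cos θ).

Since cos θ ranges from −1 to 1, the factor (1 − cos θ) ranges from 0 to 2; the maximum shift occurs at θ = 180° (backscattering):
Δλ_max = 2λ_C = 2 × 2.4263 pm = 4.8526 pm

Maximum scattered wavelength:
λ'_max = λ₀ + Δλ_max = 94.7 + 4.8526 = 99.5526 pm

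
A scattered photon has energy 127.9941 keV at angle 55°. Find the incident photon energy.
143.2999 keV

Convert final energy to wavelength (hc ≈ 1239.842 keV·pm):
λ' = hc/E' = 1239.842 / 127.9941 = 9.6867 pm

Calculate the Compton shift:
Δλ = λ_C(1 - cos(55°))
Δλ = 2.4263 × (1 - cos(55°))
Δλ = 1.0346 pm

Initial wavelength:
λ = λ' - Δλ = 9.6867 - 1.0346 = 8.6521 pm

Initial energy:
E = hc/λ = 1239.842 / 8.6521 = 143.2999 keV

(Intermediate values are shown rounded; full precision is carried through to the final answer.)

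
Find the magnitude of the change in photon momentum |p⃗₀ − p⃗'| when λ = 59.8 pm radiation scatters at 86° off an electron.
1.4842e-23 kg·m/s

Photon momentum magnitude is p = h/λ.

Initial momentum:
p₀ = h/λ = 6.6261e-34/5.9800e-11 = 1.1080e-23 kg·m/s

After scattering:
λ' = λ + Δλ = 59.8 + 2.2571 = 62.0571 pm
p' = h/λ' = 6.6261e-34/6.2057e-11 = 1.0677e-23 kg·m/s

Momentum is a vector; the scattered photon's direction makes angle θ = 86° with the incident direction. The magnitude of the vector change Δp⃗ = p⃗₀ − p⃗' is found from the law of cosines:
|Δp⃗|² = p₀² + p'² − 2p₀p'cos θ
|Δp⃗|² = (1.1080e-23)² + (1.0677e-23)² − 2·1.1080e-23·1.0677e-23·cos(86°)
|Δp⃗| = 1.4842e-23 kg·m/s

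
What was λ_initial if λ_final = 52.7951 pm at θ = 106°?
49.7000 pm

From λ' = λ + Δλ, we have λ = λ' - Δλ

First calculate the Compton shift:
Δλ = λ_C(1 - cos θ)
Δλ = 2.4263 × (1 - cos(106°))
Δλ = 2.4263 × 1.2756
Δλ = 3.0951 pm

Initial wavelength:
λ = λ' - Δλ
λ = 52.7951 - 3.0951
λ = 49.7000 pm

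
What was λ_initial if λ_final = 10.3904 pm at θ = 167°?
5.6000 pm

From λ' = λ + Δλ, we have λ = λ' - Δλ

First calculate the Compton shift:
Δλ = λ_C(1 - cos θ)
Δλ = 2.4263 × (1 - cos(167°))
Δλ = 2.4263 × 1.9744
Δλ = 4.7904 pm

Initial wavelength:
λ = λ' - Δλ
λ = 10.3904 - 4.7904
λ = 5.6000 pm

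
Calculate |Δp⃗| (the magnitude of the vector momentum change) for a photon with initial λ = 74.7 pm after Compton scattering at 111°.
1.4313e-23 kg·m/s

Photon momentum magnitude is p = h/λ.

Initial momentum:
p₀ = h/λ = 6.6261e-34/7.4700e-11 = 8.8702e-24 kg·m/s

After scattering:
λ' = λ + Δλ = 74.7 + 3.2958 = 77.9958 pm
p' = h/λ' = 6.6261e-34/7.7996e-11 = 8.4954e-24 kg·m/s

Momentum is a vector; the scattered photon's direction makes angle θ = 111° with the incident direction. The magnitude of the vector change Δp⃗ = p⃗₀ − p⃗' is found from the law of cosines:
|Δp⃗|² = p₀² + p'² − 2p₀p'cos θ
|Δp⃗|² = (8.8702e-24)² + (8.4954e-24)² − 2·8.8702e-24·8.4954e-24·cos(111°)
|Δp⃗| = 1.4313e-23 kg·m/s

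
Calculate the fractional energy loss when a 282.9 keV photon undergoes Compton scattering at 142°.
0.4975 (or 49.75%)

Calculate initial and final photon energies:

Initial: E₀ = 282.9 keV → λ₀ = 4.3826 pm
Compton shift: Δλ = 4.3383 pm
Final wavelength: λ' = 8.7209 pm
Final energy: E' = 142.1693 keV

Fractional energy loss:
(E₀ - E')/E₀ = (282.9000 - 142.1693)/282.9000
= 140.7307/282.9000
= 0.4975
= 49.75%

(Intermediate values are shown rounded; full precision is carried through to the final answer.)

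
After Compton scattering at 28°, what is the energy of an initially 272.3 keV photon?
256.3126 keV

First convert energy to wavelength:
λ = hc/E, with hc ≈ 1239.842 keV·pm (i.e. 1239.842 eV·nm)

For E = 272.3 keV = 272300 eV:
λ = 1239.842 keV·pm / 272.3 keV
λ = 4.5532 pm

Calculate the Compton shift:
Δλ = λ_C(1 - cos(28°)) = 2.4263 × 0.1171
Δλ = 0.2840 pm

Final wavelength:
λ' = 4.5532 + 0.2840 = 4.8372 pm

Final energy:
E' = hc/λ' = 1239.842 / 4.8372 = 256.3126 keV

(Intermediate values are shown rounded; full precision is carried through to the final answer.)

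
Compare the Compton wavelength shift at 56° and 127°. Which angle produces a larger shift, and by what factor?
127° produces the larger shift by a factor of 3.634

Calculate both shifts using Δλ = λ_C(1 - cos θ):

For θ₁ = 56°:
Δλ₁ = 2.4263 × (1 - cos(56°))
Δλ₁ = 2.4263 × 0.4408
Δλ₁ = 1.0695 pm

For θ₂ = 127°:
Δλ₂ = 2.4263 × (1 - cos(127°))
Δλ₂ = 2.4263 × 1.6018
Δλ₂ = 3.8865 pm

The 127° angle produces the larger shift.
Ratio: 3.8865/1.0695 = 3.634

(Intermediate values are shown rounded; full precision is carried through to the final answer.)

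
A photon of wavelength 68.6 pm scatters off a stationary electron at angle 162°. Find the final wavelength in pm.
73.3339 pm

Using the Compton scattering formula:
λ' = λ + Δλ = λ + λ_C(1 - cos θ)

Given:
- Initial wavelength λ = 68.6 pm
- Scattering angle θ = 162°
- Compton wavelength λ_C ≈ 2.4263 pm

Calculate the shift:
Δλ = 2.4263 × (1 - cos(162°))
Δλ = 2.4263 × 1.9511
Δλ = 4.7339 pm

Final wavelength:
λ' = 68.6 + 4.7339 = 73.3339 pm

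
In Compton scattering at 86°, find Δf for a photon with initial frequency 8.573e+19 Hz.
3.363e+19 Hz (decrease)

Convert frequency to wavelength (c = 299792458 m/s):
λ₀ = c/f₀ = 299792458/8.573e+19 = 3.4969376e-12 m = 3.4969 pm

Calculate Compton shift:
Δλ = λ_C(1 - cos(86°)) = 2.2571 pm

Final wavelength:
λ' = λ₀ + Δλ = 3.4969 + 2.2571 = 5.7540 pm

Final frequency:
f' = c/λ' = 299792458/5.7539970e-12 = 5.2101602e+19 Hz

Frequency shift (decrease):
Δf = f₀ - f' = 8.573e+19 - 5.2101602e+19 = 3.363e+19 Hz

(Intermediate values are shown rounded; full precision is carried through to the final answer.)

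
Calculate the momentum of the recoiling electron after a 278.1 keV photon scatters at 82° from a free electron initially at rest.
1.6777e-22 kg·m/s

The electron is initially at rest, so by conservation of momentum:
p⃗_e = p⃗₀ − p⃗'  (incident photon momentum minus scattered photon momentum)

Photon momentum magnitudes (p = h/λ = E/c):
λ₀ = hc/E₀ = 4.4583 pm → p₀ = h/λ₀ = 1.4862e-22 kg·m/s
Δλ = λ_C(1 − cos 82°) = 2.0886 pm
λ' = 6.5469 pm → p' = h/λ' = 1.0121e-22 kg·m/s

The scattered photon makes angle θ = 82° with the incident direction, so by the law of cosines:
|p⃗_e|² = p₀² + p'² − 2p₀p'cos θ
|p⃗_e|² = (1.4862e-22)² + (1.0121e-22)² − 2·1.4862e-22·1.0121e-22·cos(82°)
|p⃗_e| = 1.6777e-22 kg·m/s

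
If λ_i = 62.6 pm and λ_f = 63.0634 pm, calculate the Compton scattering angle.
36.00°

First find the wavelength shift:
Δλ = λ' - λ = 63.0634 - 62.6 = 0.4634 pm

Using Δλ = λ_C(1 - cos θ), with λ_C = h/(m_e·c) ≈ 2.42631024 pm:
cos θ = 1 - Δλ/λ_C
cos θ = 1 - 0.4634/2.42631024
cos θ = 0.809010

θ = arccos(0.809010)
θ = 36.00°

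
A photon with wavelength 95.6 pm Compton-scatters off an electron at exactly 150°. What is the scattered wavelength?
100.1276 pm

Using the Compton formula: λ' = λ + λ_C(1 − cos θ)

For θ = 150°, cos θ = -√3/2 (exact) ≈ -0.8660, so:
1 − cos 150° = 1 − (-√3/2) ≈ 1.8660

Δλ = λ_C × 1.8660 = 2.4263 × 1.8660 = 4.5276 pm

λ' = 95.6 + 4.5276 = 100.1276 pm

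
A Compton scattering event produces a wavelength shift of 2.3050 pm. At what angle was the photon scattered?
87.13°

From the Compton formula Δλ = λ_C(1 - cos θ), we can solve for θ:

cos θ = 1 - Δλ/λ_C

Given:
- Δλ = 2.3050 pm
- λ_C = h/(m_e·c) ≈ 2.42631024 pm

cos θ = 1 - 2.3050/2.42631024
cos θ = 1 - 0.950002
cos θ = 0.049998

θ = arccos(0.049998)
θ = 87.13°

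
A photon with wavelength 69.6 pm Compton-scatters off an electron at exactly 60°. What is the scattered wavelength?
70.8132 pm

Using the Compton formula: λ' = λ + λ_C(1 − cos θ)

For θ = 60°, cos θ = 1/2 (exact) = 0.5000, so:
1 − cos 60° = 1 − (1/2) = 0.5000

Δλ = λ_C × 0.5000 = 2.4263 × 0.5000 = 1.2132 pm

λ' = 69.6 + 1.2132 = 70.8132 pm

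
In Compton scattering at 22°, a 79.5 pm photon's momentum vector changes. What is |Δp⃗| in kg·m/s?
3.1772e-24 kg·m/s

Photon momentum magnitude is p = h/λ.

Initial momentum:
p₀ = h/λ = 6.6261e-34/7.9500e-11 = 8.3347e-24 kg·m/s

After scattering:
λ' = λ + Δλ = 79.5 + 0.1767 = 79.6767 pm
p' = h/λ' = 6.6261e-34/7.9677e-11 = 8.3162e-24 kg·m/s

Momentum is a vector; the scattered photon's direction makes angle θ = 22° with the incident direction. The magnitude of the vector change Δp⃗ = p⃗₀ − p⃗' is found from the law of cosines:
|Δp⃗|² = p₀² + p'² − 2p₀p'cos θ
|Δp⃗|² = (8.3347e-24)² + (8.3162e-24)² − 2·8.3347e-24·8.3162e-24·cos(22°)
|Δp⃗| = 3.1772e-24 kg·m/s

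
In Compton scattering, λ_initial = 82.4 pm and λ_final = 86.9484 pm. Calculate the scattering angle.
151.00°

First find the wavelength shift:
Δλ = λ' - λ = 86.9484 - 82.4 = 4.5484 pm

Using Δλ = λ_C(1 - cos θ), with λ_C = h/(m_e·c) ≈ 2.42631024 pm:
cos θ = 1 - Δλ/λ_C
cos θ = 1 - 4.5484/2.42631024
cos θ = -0.874616

θ = arccos(-0.874616)
θ = 151.00°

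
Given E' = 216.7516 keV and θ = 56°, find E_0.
266.6000 keV

Convert final energy to wavelength (hc ≈ 1239.842 keV·pm):
λ' = hc/E' = 1239.842 / 216.7516 = 5.7201 pm

Calculate the Compton shift:
Δλ = λ_C(1 - cos(56°))
Δλ = 2.4263 × (1 - cos(56°))
Δλ = 1.0695 pm

Initial wavelength:
λ = λ' - Δλ = 5.7201 - 1.0695 = 4.6506 pm

Initial energy:
E = hc/λ = 1239.842 / 4.6506 = 266.6000 keV

(Intermediate values are shown rounded; full precision is carried through to the final answer.)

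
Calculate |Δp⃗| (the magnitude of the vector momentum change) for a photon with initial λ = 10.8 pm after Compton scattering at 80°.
7.3070e-23 kg·m/s

Photon momentum magnitude is p = h/λ.

Initial momentum:
p₀ = h/λ = 6.6261e-34/1.0800e-11 = 6.1353e-23 kg·m/s

After scattering:
λ' = λ + Δλ = 10.8 + 2.0050 = 12.8050 pm
p' = h/λ' = 6.6261e-34/1.2805e-11 = 5.1746e-23 kg·m/s

Momentum is a vector; the scattered photon's direction makes angle θ = 80° with the incident direction. The magnitude of the vector change Δp⃗ = p⃗₀ − p⃗' is found from the law of cosines:
|Δp⃗|² = p₀² + p'² − 2p₀p'cos θ
|Δp⃗|² = (6.1353e-23)² + (5.1746e-23)² − 2·6.1353e-23·5.1746e-23·cos(80°)
|Δp⃗| = 7.3070e-23 kg·m/s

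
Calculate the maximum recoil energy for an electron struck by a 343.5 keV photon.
196.9822 keV

Maximum energy transfer occurs at θ = 180° (backscattering).

Initial photon: E₀ = 343.5 keV → λ₀ = 3.6094 pm

Maximum Compton shift (at 180°):
Δλ_max = 2λ_C = 2 × 2.4263 = 4.8526 pm

Final wavelength:
λ' = 3.6094 + 4.8526 = 8.4621 pm

Minimum photon energy (maximum energy to electron):
E'_min = hc/λ' = 146.5178 keV

Maximum electron kinetic energy:
K_max = E₀ - E'_min = 343.5000 - 146.5178 = 196.9822 keV

(Intermediate values are shown rounded; full precision is carried through to the final answer.)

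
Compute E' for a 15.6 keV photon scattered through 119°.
14.9235 keV

First convert energy to wavelength:
λ = hc/E, with hc ≈ 1239.842 keV·pm (i.e. 1239.842 eV·nm)

For E = 15.6 keV = 15600 eV:
λ = 1239.842 keV·pm / 15.6 keV
λ = 79.4771 pm

Calculate the Compton shift:
Δλ = λ_C(1 - cos(119°)) = 2.4263 × 1.4848
Δλ = 3.6026 pm

Final wavelength:
λ' = 79.4771 + 3.6026 = 83.0797 pm

Final energy:
E' = hc/λ' = 1239.842 / 83.0797 = 14.9235 keV

(Intermediate values are shown rounded; full precision is carried through to the final answer.)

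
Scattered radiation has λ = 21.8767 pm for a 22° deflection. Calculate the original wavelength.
21.7000 pm

From λ' = λ + Δλ, we have λ = λ' - Δλ

First calculate the Compton shift:
Δλ = λ_C(1 - cos θ)
Δλ = 2.4263 × (1 - cos(22°))
Δλ = 2.4263 × 0.0728
Δλ = 0.1767 pm

Initial wavelength:
λ = λ' - Δλ
λ = 21.8767 - 0.1767
λ = 21.7000 pm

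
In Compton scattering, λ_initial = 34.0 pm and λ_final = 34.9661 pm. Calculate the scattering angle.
53.00°

First find the wavelength shift:
Δλ = λ' - λ = 34.9661 - 34.0 = 0.9661 pm

Using Δλ = λ_C(1 - cos θ), with λ_C = h/(m_e·c) ≈ 2.42631024 pm:
cos θ = 1 - Δλ/λ_C
cos θ = 1 - 0.9661/2.42631024
cos θ = 0.601823

θ = arccos(0.601823)
θ = 53.00°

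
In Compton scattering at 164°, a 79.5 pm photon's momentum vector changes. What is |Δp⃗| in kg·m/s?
1.6041e-23 kg·m/s

Photon momentum magnitude is p = h/λ.

Initial momentum:
p₀ = h/λ = 6.6261e-34/7.9500e-11 = 8.3347e-24 kg·m/s

After scattering:
λ' = λ + Δλ = 79.5 + 4.7586 = 84.2586 pm
p' = h/λ' = 6.6261e-34/8.4259e-11 = 7.8640e-24 kg·m/s

Momentum is a vector; the scattered photon's direction makes angle θ = 164° with the incident direction. The magnitude of the vector change Δp⃗ = p⃗₀ − p⃗' is found from the law of cosines:
|Δp⃗|² = p₀² + p'² − 2p₀p'cos θ
|Δp⃗|² = (8.3347e-24)² + (7.8640e-24)² − 2·8.3347e-24·7.8640e-24·cos(164°)
|Δp⃗| = 1.6041e-23 kg·m/s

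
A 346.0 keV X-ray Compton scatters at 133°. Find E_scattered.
161.7662 keV

First convert energy to wavelength:
λ = hc/E, with hc ≈ 1239.842 keV·pm (i.e. 1239.842 eV·nm)

For E = 346.0 keV = 346000 eV:
λ = 1239.842 keV·pm / 346.0 keV
λ = 3.5834 pm

Calculate the Compton shift:
Δλ = λ_C(1 - cos(133°)) = 2.4263 × 1.6820
Δλ = 4.0810 pm

Final wavelength:
λ' = 3.5834 + 4.0810 = 7.6644 pm

Final energy:
E' = hc/λ' = 1239.842 / 7.6644 = 161.7662 keV

(Intermediate values are shown rounded; full precision is carried through to the final answer.)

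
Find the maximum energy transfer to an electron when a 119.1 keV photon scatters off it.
37.8666 keV

Maximum energy transfer occurs at θ = 180° (backscattering).

Initial photon: E₀ = 119.1 keV → λ₀ = 10.4101 pm

Maximum Compton shift (at 180°):
Δλ_max = 2λ_C = 2 × 2.4263 = 4.8526 pm

Final wavelength:
λ' = 10.4101 + 4.8526 = 15.2627 pm

Minimum photon energy (maximum energy to electron):
E'_min = hc/λ' = 81.2334 keV

Maximum electron kinetic energy:
K_max = E₀ - E'_min = 119.1000 - 81.2334 = 37.8666 keV

(Intermediate values are shown rounded; full precision is carried through to the final answer.)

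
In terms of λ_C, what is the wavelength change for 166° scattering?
1.9703 λ_C

The Compton shift formula is:
Δλ = λ_C(1 - cos θ)

Dividing both sides by λ_C:
Δλ/λ_C = 1 - cos θ

For θ = 166°:
Δλ/λ_C = 1 - cos(166°)
Δλ/λ_C = 1 - -0.9703
Δλ/λ_C = 1.9703

This means the shift is 1.9703 × λ_C = 4.7805 pm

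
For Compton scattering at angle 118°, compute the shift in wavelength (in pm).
3.5654 pm

Using the Compton scattering formula:
Δλ = λ_C(1 - cos θ)

where λ_C = h/(m_e·c) ≈ 2.4263 pm is the Compton wavelength of an electron.

For θ = 118°:
cos(118°) = -0.4695
1 - cos(118°) = 1.4695

Δλ = 2.4263 × 1.4695
Δλ = 3.5654 pm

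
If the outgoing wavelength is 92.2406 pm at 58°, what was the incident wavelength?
91.1000 pm

From λ' = λ + Δλ, we have λ = λ' - Δλ

First calculate the Compton shift:
Δλ = λ_C(1 - cos θ)
Δλ = 2.4263 × (1 - cos(58°))
Δλ = 2.4263 × 0.4701
Δλ = 1.1406 pm

Initial wavelength:
λ = λ' - Δλ
λ = 92.2406 - 1.1406
λ = 91.1000 pm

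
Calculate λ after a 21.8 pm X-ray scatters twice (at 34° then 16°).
22.3088 pm

Apply Compton shift twice:

First scattering at θ₁ = 34°:
Δλ₁ = λ_C(1 - cos(34°))
Δλ₁ = 2.4263 × 0.1710
Δλ₁ = 0.4148 pm

After first scattering:
λ₁ = 21.8 + 0.4148 = 22.2148 pm

Second scattering at θ₂ = 16°:
Δλ₂ = λ_C(1 - cos(16°))
Δλ₂ = 2.4263 × 0.0387
Δλ₂ = 0.0940 pm

Final wavelength:
λ₂ = 22.2148 + 0.0940 = 22.3088 pm

Total shift: Δλ_total = 0.4148 + 0.0940 = 0.5088 pm

(Intermediate values are shown rounded; full precision is carried through to the final answer.)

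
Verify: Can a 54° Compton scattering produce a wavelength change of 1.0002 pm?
Yes, consistent

Calculate the expected shift for θ = 54°:

Δλ_expected = λ_C(1 - cos(54°))
Δλ_expected = 2.4263 × (1 - cos(54°))
Δλ_expected = 2.4263 × 0.4122
Δλ_expected = 1.0002 pm

Given shift: 1.0002 pm
Expected shift: 1.0002 pm
Difference: 0.0000 pm

The values match. This is consistent with Compton scattering at the stated angle.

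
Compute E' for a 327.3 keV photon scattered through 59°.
249.7286 keV

First convert energy to wavelength:
λ = hc/E, with hc ≈ 1239.842 keV·pm (i.e. 1239.842 eV·nm)

For E = 327.3 keV = 327300 eV:
λ = 1239.842 keV·pm / 327.3 keV
λ = 3.7881 pm

Calculate the Compton shift:
Δλ = λ_C(1 - cos(59°)) = 2.4263 × 0.4850
Δλ = 1.1767 pm

Final wavelength:
λ' = 3.7881 + 1.1767 = 4.9648 pm

Final energy:
E' = hc/λ' = 1239.842 / 4.9648 = 249.7286 keV

(Intermediate values are shown rounded; full precision is carried through to the final answer.)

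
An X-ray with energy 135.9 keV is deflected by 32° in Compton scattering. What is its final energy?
130.6214 keV

First convert energy to wavelength:
λ = hc/E, with hc ≈ 1239.842 keV·pm (i.e. 1239.842 eV·nm)

For E = 135.9 keV = 135900 eV:
λ = 1239.842 keV·pm / 135.9 keV
λ = 9.1232 pm

Calculate the Compton shift:
Δλ = λ_C(1 - cos(32°)) = 2.4263 × 0.1520
Δλ = 0.3687 pm

Final wavelength:
λ' = 9.1232 + 0.3687 = 9.4919 pm

Final energy:
E' = hc/λ' = 1239.842 / 9.4919 = 130.6214 keV

(Intermediate values are shown rounded; full precision is carried through to the final answer.)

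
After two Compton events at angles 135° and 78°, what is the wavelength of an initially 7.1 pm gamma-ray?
13.1638 pm

Apply Compton shift twice:

First scattering at θ₁ = 135°:
Δλ₁ = λ_C(1 - cos(135°))
Δλ₁ = 2.4263 × 1.7071
Δλ₁ = 4.1420 pm

After first scattering:
λ₁ = 7.1 + 4.1420 = 11.2420 pm

Second scattering at θ₂ = 78°:
Δλ₂ = λ_C(1 - cos(78°))
Δλ₂ = 2.4263 × 0.7921
Δλ₂ = 1.9219 pm

Final wavelength:
λ₂ = 11.2420 + 1.9219 = 13.1638 pm

Total shift: Δλ_total = 4.1420 + 1.9219 = 6.0638 pm

(Intermediate values are shown rounded; full precision is carried through to the final answer.)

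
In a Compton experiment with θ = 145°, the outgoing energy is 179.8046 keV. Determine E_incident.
499.6000 keV

Convert final energy to wavelength (hc ≈ 1239.842 keV·pm):
λ' = hc/E' = 1239.842 / 179.8046 = 6.8955 pm

Calculate the Compton shift:
Δλ = λ_C(1 - cos(145°))
Δλ = 2.4263 × (1 - cos(145°))
Δλ = 4.4138 pm

Initial wavelength:
λ = λ' - Δλ = 6.8955 - 4.4138 = 2.4817 pm

Initial energy:
E = hc/λ = 1239.842 / 2.4817 = 499.6000 keV

(Intermediate values are shown rounded; full precision is carried through to the final answer.)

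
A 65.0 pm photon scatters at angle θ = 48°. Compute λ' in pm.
65.8028 pm

Using the Compton scattering formula:
λ' = λ + Δλ = λ + λ_C(1 - cos θ)

Given:
- Initial wavelength λ = 65.0 pm
- Scattering angle θ = 48°
- Compton wavelength λ_C ≈ 2.4263 pm

Calculate the shift:
Δλ = 2.4263 × (1 - cos(48°))
Δλ = 2.4263 × 0.3309
Δλ = 0.8028 pm

Final wavelength:
λ' = 65.0 + 0.8028 = 65.8028 pm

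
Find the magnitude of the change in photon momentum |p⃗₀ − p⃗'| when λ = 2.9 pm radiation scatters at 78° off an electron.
2.4090e-22 kg·m/s

Photon momentum magnitude is p = h/λ.

Initial momentum:
p₀ = h/λ = 6.6261e-34/2.9000e-12 = 2.2849e-22 kg·m/s

After scattering:
λ' = λ + Δλ = 2.9 + 1.9219 = 4.8219 pm
p' = h/λ' = 6.6261e-34/4.8219e-12 = 1.3742e-22 kg·m/s

Momentum is a vector; the scattered photon's direction makes angle θ = 78° with the incident direction. The magnitude of the vector change Δp⃗ = p⃗₀ − p⃗' is found from the law of cosines:
|Δp⃗|² = p₀² + p'² − 2p₀p'cos θ
|Δp⃗|² = (2.2849e-22)² + (1.3742e-22)² − 2·2.2849e-22·1.3742e-22·cos(78°)
|Δp⃗| = 2.4090e-22 kg·m/s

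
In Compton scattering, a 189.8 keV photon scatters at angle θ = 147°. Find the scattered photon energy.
112.7791 keV

First convert energy to wavelength:
λ = hc/E, with hc ≈ 1239.842 keV·pm (i.e. 1239.842 eV·nm)

For E = 189.8 keV = 189800 eV:
λ = 1239.842 keV·pm / 189.8 keV
λ = 6.5324 pm

Calculate the Compton shift:
Δλ = λ_C(1 - cos(147°)) = 2.4263 × 1.8387
Δλ = 4.4612 pm

Final wavelength:
λ' = 6.5324 + 4.4612 = 10.9935 pm

Final energy:
E' = hc/λ' = 1239.842 / 10.9935 = 112.7791 keV

(Intermediate values are shown rounded; full precision is carried through to the final answer.)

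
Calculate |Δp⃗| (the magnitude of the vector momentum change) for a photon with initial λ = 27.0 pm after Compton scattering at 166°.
4.5054e-23 kg·m/s

Photon momentum magnitude is p = h/λ.

Initial momentum:
p₀ = h/λ = 6.6261e-34/2.7000e-11 = 2.4541e-23 kg·m/s

After scattering:
λ' = λ + Δλ = 27.0 + 4.7805 = 31.7805 pm
p' = h/λ' = 6.6261e-34/3.1781e-11 = 2.0849e-23 kg·m/s

Momentum is a vector; the scattered photon's direction makes angle θ = 166° with the incident direction. The magnitude of the vector change Δp⃗ = p⃗₀ − p⃗' is found from the law of cosines:
|Δp⃗|² = p₀² + p'² − 2p₀p'cos θ
|Δp⃗|² = (2.4541e-23)² + (2.0849e-23)² − 2·2.4541e-23·2.0849e-23·cos(166°)
|Δp⃗| = 4.5054e-23 kg·m/s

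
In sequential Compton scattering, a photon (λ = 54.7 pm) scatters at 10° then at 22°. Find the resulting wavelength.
54.9135 pm

Apply Compton shift twice:

First scattering at θ₁ = 10°:
Δλ₁ = λ_C(1 - cos(10°))
Δλ₁ = 2.4263 × 0.0152
Δλ₁ = 0.0369 pm

After first scattering:
λ₁ = 54.7 + 0.0369 = 54.7369 pm

Second scattering at θ₂ = 22°:
Δλ₂ = λ_C(1 - cos(22°))
Δλ₂ = 2.4263 × 0.0728
Δλ₂ = 0.1767 pm

Final wavelength:
λ₂ = 54.7369 + 0.1767 = 54.9135 pm

Total shift: Δλ_total = 0.0369 + 0.1767 = 0.2135 pm

(Intermediate values are shown rounded; full precision is carried through to the final answer.)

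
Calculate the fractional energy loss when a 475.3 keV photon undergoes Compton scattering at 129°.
0.6025 (or 60.25%)

Calculate initial and final photon energies:

Initial: E₀ = 475.3 keV → λ₀ = 2.6085 pm
Compton shift: Δλ = 3.9532 pm
Final wavelength: λ' = 6.5618 pm
Final energy: E' = 188.9489 keV

Fractional energy loss:
(E₀ - E')/E₀ = (475.3000 - 188.9489)/475.3000
= 286.3511/475.3000
= 0.6025
= 60.25%

(Intermediate values are shown rounded; full precision is carried through to the final answer.)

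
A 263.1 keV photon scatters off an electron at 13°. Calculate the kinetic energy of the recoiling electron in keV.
3.4267 keV

By energy conservation: K_e = E_initial - E_final

First find the scattered photon energy:
Initial wavelength: λ = hc/E = 4.7124 pm
Compton shift: Δλ = λ_C(1 - cos(13°)) = 0.0622 pm
Final wavelength: λ' = 4.7124 + 0.0622 = 4.7746 pm
Final photon energy: E' = hc/λ' = 259.6733 keV

Electron kinetic energy:
K_e = E - E' = 263.1000 - 259.6733 = 3.4267 keV

(Intermediate values are shown rounded; full precision is carried through to the final answer.)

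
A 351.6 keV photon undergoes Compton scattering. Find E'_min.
147.9718 keV (at θ = 180°)

The scattered photon has minimum energy when its wavelength is maximum, i.e., when the Compton shift Δλ = λ_C(1 − cos θ) is maximum. This occurs at θ = 180° (backscattering), giving Δλ_max = 2λ_C = 4.8526 pm.

Initial wavelength: λ₀ = hc/E₀ = 3.5263 pm
Maximum final wavelength: λ'_max = λ₀ + 2λ_C = 3.5263 + 4.8526 = 8.3789 pm
Minimum final energy: E'_min = hc/λ'_max = 147.9718 keV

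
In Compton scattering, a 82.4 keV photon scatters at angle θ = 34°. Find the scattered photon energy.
80.1893 keV

First convert energy to wavelength:
λ = hc/E, with hc ≈ 1239.842 keV·pm (i.e. 1239.842 eV·nm)

For E = 82.4 keV = 82400 eV:
λ = 1239.842 keV·pm / 82.4 keV
λ = 15.0466 pm

Calculate the Compton shift:
Δλ = λ_C(1 - cos(34°)) = 2.4263 × 0.1710
Δλ = 0.4148 pm

Final wavelength:
λ' = 15.0466 + 0.4148 = 15.4614 pm

Final energy:
E' = hc/λ' = 1239.842 / 15.4614 = 80.1893 keV

(Intermediate values are shown rounded; full precision is carried through to the final answer.)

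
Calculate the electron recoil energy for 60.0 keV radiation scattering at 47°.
2.1597 keV

By energy conservation: K_e = E_initial - E_final

First find the scattered photon energy:
Initial wavelength: λ = hc/E = 20.6640 pm
Compton shift: Δλ = λ_C(1 - cos(47°)) = 0.7716 pm
Final wavelength: λ' = 20.6640 + 0.7716 = 21.4356 pm
Final photon energy: E' = hc/λ' = 57.8403 keV

Electron kinetic energy:
K_e = E - E' = 60.0000 - 57.8403 = 2.1597 keV

(Intermediate values are shown rounded; full precision is carried through to the final answer.)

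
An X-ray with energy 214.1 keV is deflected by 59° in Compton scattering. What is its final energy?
177.9435 keV

First convert energy to wavelength:
λ = hc/E, with hc ≈ 1239.842 keV·pm (i.e. 1239.842 eV·nm)

For E = 214.1 keV = 214100 eV:
λ = 1239.842 keV·pm / 214.1 keV
λ = 5.7909 pm

Calculate the Compton shift:
Δλ = λ_C(1 - cos(59°)) = 2.4263 × 0.4850
Δλ = 1.1767 pm

Final wavelength:
λ' = 5.7909 + 1.1767 = 6.9676 pm

Final energy:
E' = hc/λ' = 1239.842 / 6.9676 = 177.9435 keV

(Intermediate values are shown rounded; full precision is carried through to the final answer.)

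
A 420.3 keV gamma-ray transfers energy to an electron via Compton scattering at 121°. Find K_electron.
233.1780 keV

By energy conservation: K_e = E_initial - E_final

First find the scattered photon energy:
Initial wavelength: λ = hc/E = 2.9499 pm
Compton shift: Δλ = λ_C(1 - cos(121°)) = 3.6760 pm
Final wavelength: λ' = 2.9499 + 3.6760 = 6.6259 pm
Final photon energy: E' = hc/λ' = 187.1220 keV

Electron kinetic energy:
K_e = E - E' = 420.3000 - 187.1220 = 233.1780 keV

(Intermediate values are shown rounded; full precision is carried through to the final answer.)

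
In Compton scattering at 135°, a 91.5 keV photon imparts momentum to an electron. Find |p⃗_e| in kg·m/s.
7.9899e-23 kg·m/s

The electron is initially at rest, so by conservation of momentum:
p⃗_e = p⃗₀ − p⃗'  (incident photon momentum minus scattered photon momentum)

Photon momentum magnitudes (p = h/λ = E/c):
λ₀ = hc/E₀ = 13.5502 pm → p₀ = h/λ₀ = 4.8900e-23 kg·m/s
Δλ = λ_C(1 − cos 135°) = 4.1420 pm
λ' = 17.6922 pm → p' = h/λ' = 3.7452e-23 kg·m/s

The scattered photon makes angle θ = 135° with the incident direction, so by the law of cosines:
|p⃗_e|² = p₀² + p'² − 2p₀p'cos θ
|p⃗_e|² = (4.8900e-23)² + (3.7452e-23)² − 2·4.8900e-23·3.7452e-23·cos(135°)
|p⃗_e| = 7.9899e-23 kg·m/s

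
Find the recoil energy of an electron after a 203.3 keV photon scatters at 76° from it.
47.1076 keV

By energy conservation: K_e = E_initial - E_final

First find the scattered photon energy:
Initial wavelength: λ = hc/E = 6.0986 pm
Compton shift: Δλ = λ_C(1 - cos(76°)) = 1.8393 pm
Final wavelength: λ' = 6.0986 + 1.8393 = 7.9379 pm
Final photon energy: E' = hc/λ' = 156.1924 keV

Electron kinetic energy:
K_e = E - E' = 203.3000 - 156.1924 = 47.1076 keV

(Intermediate values are shown rounded; full precision is carried through to the final answer.)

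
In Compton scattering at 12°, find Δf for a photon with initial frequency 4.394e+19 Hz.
3.388e+17 Hz (decrease)

Convert frequency to wavelength (c = 299792458 m/s):
λ₀ = c/f₀ = 299792458/4.394e+19 = 6.8227687e-12 m = 6.8228 pm

Calculate Compton shift:
Δλ = λ_C(1 - cos(12°)) = 0.0530 pm

Final wavelength:
λ' = λ₀ + Δλ = 6.8228 + 0.0530 = 6.8758 pm

Final frequency:
f' = c/λ' = 299792458/6.8757894e-12 = 4.3601169e+19 Hz

Frequency shift (decrease):
Δf = f₀ - f' = 4.394e+19 - 4.3601169e+19 = 3.388e+17 Hz

(Intermediate values are shown rounded; full precision is carried through to the final answer.)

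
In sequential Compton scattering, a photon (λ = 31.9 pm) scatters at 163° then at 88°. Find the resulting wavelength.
38.9882 pm

Apply Compton shift twice:

First scattering at θ₁ = 163°:
Δλ₁ = λ_C(1 - cos(163°))
Δλ₁ = 2.4263 × 1.9563
Δλ₁ = 4.7466 pm

After first scattering:
λ₁ = 31.9 + 4.7466 = 36.6466 pm

Second scattering at θ₂ = 88°:
Δλ₂ = λ_C(1 - cos(88°))
Δλ₂ = 2.4263 × 0.9651
Δλ₂ = 2.3416 pm

Final wavelength:
λ₂ = 36.6466 + 2.3416 = 38.9882 pm

Total shift: Δλ_total = 4.7466 + 2.3416 = 7.0882 pm

(Intermediate values are shown rounded; full precision is carried through to the final answer.)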